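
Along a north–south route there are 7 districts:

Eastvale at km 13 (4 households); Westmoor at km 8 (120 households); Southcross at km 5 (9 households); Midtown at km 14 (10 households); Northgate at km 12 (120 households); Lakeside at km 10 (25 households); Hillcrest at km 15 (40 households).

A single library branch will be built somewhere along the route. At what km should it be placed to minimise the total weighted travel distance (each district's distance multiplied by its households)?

x = 12

For a sum of weighted absolute distances on a line, the optimum is the weighted median (not the mean). Total weight W = 328; half-weight = 164.
Sort by position and accumulate weight:
  km 5 (Southcross, w=9) → cum 9
  km 8 (Westmoor, w=120) → cum 129
  km 10 (Lakeside, w=25) → cum 154
  km 12 (Northgate, w=120) → cum 274  ≥ 164 → median here
  km 13 (Eastvale, w=4) → cum 278
  km 14 (Midtown, w=10) → cum 288
  km 15 (Hillcrest, w=40) → cum 328
Optimal location: km 12.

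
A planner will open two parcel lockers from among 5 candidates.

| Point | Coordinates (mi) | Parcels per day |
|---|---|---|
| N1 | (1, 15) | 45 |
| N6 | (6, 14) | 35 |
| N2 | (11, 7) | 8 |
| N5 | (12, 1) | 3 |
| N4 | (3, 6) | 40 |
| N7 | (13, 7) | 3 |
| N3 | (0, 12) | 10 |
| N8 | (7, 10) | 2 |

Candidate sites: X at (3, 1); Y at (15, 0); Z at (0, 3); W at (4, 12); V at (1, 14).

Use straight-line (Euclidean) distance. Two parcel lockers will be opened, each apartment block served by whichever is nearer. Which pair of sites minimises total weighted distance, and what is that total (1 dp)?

{W, V}, total 557.4

Evaluate every pair (each demand assigned to the nearer of the two):
  {W, V}: total = 557.4
  {Z, V}: total = 597.4
  {X, V}: total = 598.8
  {Z, W}: total = 643.0
  {X, W}: total = 663.8
  {Y, W}: total = 676.3
  {Y, V}: total = 682.5
  {Y, Z}: total = 1355.8
  {X, Z}: total = 1401.8
  {X, Y}: total = 1532.9
Best pair: {W, V} with total 557.4.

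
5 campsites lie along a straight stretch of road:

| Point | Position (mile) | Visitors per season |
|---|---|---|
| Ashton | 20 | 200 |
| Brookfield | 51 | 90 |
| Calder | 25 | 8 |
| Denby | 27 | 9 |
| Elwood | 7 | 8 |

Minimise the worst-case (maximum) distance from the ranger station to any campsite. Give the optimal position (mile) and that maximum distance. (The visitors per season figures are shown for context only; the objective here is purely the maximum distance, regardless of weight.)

The 1-center on a line is the midpoint of the two extreme points: leftmost at 7, rightmost at 51.
Optimal location = (7 + 51)/2 = 29; maximum distance = (51 − 7)/2 = 22.

location 29, max distance 22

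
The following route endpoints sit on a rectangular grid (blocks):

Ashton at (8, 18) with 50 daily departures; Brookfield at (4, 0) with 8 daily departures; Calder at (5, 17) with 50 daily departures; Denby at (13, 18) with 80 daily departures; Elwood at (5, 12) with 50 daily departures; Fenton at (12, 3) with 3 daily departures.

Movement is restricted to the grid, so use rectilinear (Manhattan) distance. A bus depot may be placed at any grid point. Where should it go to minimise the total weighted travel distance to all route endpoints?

Manhattan distance separates: Σwᵢ(|x−xᵢ|+|y−yᵢ|) = Σwᵢ|x−xᵢ| + Σwᵢ|y−yᵢ|, so x and y are optimised independently as 1-D weighted medians.
Total weight W = 241; half = 120.5.
x-coordinate, sorted with cumulative weight:
  x=4 (Brookfield, w=8) cum 8
  x=5 (Calder, w=50) cum 58
  x=5 (Elwood, w=50) cum 108
  x=8 (Ashton, w=50) cum 158  ← median
  x=12 (Fenton, w=3) cum 161
  x=13 (Denby, w=80) cum 241
⇒ x* = 8
y-coordinate, sorted with cumulative weight:
  y=0 (Brookfield, w=8) cum 8
  y=3 (Fenton, w=3) cum 11
  y=12 (Elwood, w=50) cum 61
  y=17 (Calder, w=50) cum 111
  y=18 (Ashton, w=50) cum 161  ← median
  y=18 (Denby, w=80) cum 241
⇒ y* = 18

(8, 18)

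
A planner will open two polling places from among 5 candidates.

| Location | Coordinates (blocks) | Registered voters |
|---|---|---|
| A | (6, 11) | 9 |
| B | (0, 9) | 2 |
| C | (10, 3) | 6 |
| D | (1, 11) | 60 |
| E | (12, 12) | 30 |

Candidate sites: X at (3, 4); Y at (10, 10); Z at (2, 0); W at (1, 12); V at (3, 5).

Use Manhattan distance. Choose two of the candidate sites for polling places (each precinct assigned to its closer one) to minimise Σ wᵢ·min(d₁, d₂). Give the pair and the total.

Evaluate every pair (each demand assigned to the nearer of the two):
  {Y, W}: total = 275
  {X, W}: total = 500
  {W, V}: total = 506
  {Z, W}: total = 518
  {Y, V}: total = 701
  {X, Y}: total = 763
  {Y, Z}: total = 829
  {X, V}: total = 1103
  {Z, V}: total = 1109
  {X, Z}: total = 1204
Best pair: {Y, W} with total 275.

{Y, W}, total 275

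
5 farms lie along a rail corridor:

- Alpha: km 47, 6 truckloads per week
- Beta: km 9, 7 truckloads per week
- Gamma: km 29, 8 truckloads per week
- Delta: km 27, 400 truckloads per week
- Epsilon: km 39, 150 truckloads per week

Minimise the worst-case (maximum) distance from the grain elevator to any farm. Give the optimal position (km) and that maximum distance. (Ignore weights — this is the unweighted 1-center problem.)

The 1-center on a line is the midpoint of the two extreme points: leftmost at 9, rightmost at 47.
Optimal location = (9 + 47)/2 = 28; maximum distance = (47 − 9)/2 = 19.

location 28, max distance 19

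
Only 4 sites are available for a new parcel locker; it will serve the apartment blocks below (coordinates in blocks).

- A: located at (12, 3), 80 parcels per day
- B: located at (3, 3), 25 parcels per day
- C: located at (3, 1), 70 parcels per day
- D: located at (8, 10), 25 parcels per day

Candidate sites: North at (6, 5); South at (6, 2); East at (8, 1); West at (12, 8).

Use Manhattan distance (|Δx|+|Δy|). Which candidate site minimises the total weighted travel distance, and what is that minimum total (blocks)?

South, total 1190 blocks

Total weighted distance at each candidate:
  North (6, 5): total = 1430
  South (6, 2): total = 1190
  East (8, 1): total = 1230
  West (12, 8): total = 2020
Minimum is at South with total 1190 blocks.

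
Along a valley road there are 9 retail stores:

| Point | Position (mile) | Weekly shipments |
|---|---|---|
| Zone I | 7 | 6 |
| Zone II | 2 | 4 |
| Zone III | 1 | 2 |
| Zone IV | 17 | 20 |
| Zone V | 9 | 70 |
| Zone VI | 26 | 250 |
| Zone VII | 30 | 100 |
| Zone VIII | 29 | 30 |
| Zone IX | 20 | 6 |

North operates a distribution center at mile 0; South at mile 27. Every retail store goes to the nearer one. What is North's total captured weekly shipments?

82

The indifferent point is the midpoint (0+27)/2 = 13.5; retail stores left of it (closer to North at 0) go to North, those right go to South.
  Zone III at 1 (w=2) → North
  Zone II at 2 (w=4) → North
  Zone I at 7 (w=6) → North
  Zone V at 9 (w=70) → North
  Zone IV at 17 (w=20) → South
  Zone IX at 20 (w=6) → South
  Zone VI at 26 (w=250) → South
  Zone VIII at 29 (w=30) → South
  Zone VII at 30 (w=100) → South
North captures 82; South captures 406.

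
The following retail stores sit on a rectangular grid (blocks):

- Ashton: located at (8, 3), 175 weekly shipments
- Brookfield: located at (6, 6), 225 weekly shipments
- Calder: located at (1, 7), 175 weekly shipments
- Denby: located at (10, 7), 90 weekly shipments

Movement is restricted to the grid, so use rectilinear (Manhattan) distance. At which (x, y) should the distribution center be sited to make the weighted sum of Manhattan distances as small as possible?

Manhattan distance separates: Σwᵢ(|x−xᵢ|+|y−yᵢ|) = Σwᵢ|x−xᵢ| + Σwᵢ|y−yᵢ|, so x and y are optimised independently as 1-D weighted medians.
Total weight W = 665; half = 332.5.
x-coordinate, sorted with cumulative weight:
  x=1 (Calder, w=175) cum 175
  x=6 (Brookfield, w=225) cum 400  ← median
  x=8 (Ashton, w=175) cum 575
  x=10 (Denby, w=90) cum 665
⇒ x* = 6
y-coordinate, sorted with cumulative weight:
  y=3 (Ashton, w=175) cum 175
  y=6 (Brookfield, w=225) cum 400  ← median
  y=7 (Calder, w=175) cum 575
  y=7 (Denby, w=90) cum 665
⇒ y* = 6

(6, 6)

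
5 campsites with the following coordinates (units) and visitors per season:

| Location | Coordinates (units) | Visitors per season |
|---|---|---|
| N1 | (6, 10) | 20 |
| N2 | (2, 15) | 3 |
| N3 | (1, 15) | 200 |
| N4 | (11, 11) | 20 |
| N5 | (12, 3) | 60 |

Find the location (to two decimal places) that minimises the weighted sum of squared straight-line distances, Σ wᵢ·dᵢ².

(4.18, 12.03)

The minimiser of Σwᵢ‖p−pᵢ‖² is the weighted centroid p* = (Σwᵢpᵢ)/(Σwᵢ).
Σwᵢ = 303.
Σwᵢxᵢ = 20·6 + 3·2 + 200·1 + 20·11 + 60·12 = 1266.
Σwᵢyᵢ = 20·10 + 3·15 + 200·15 + 20·11 + 60·3 = 3645.
x* = 1266/303 = 4.18, y* = 3645/303 = 12.03.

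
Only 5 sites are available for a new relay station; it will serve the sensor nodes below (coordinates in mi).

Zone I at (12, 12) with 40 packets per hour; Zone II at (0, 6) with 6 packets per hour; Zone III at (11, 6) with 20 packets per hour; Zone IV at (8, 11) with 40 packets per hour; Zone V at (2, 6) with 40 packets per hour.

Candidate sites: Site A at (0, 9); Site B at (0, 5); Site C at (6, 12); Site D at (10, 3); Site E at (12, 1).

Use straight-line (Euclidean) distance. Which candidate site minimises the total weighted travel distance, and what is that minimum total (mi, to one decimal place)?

Total weighted distance at each candidate:
  Site A (0, 9): total = 1214.9
  Site B (0, 5): total = 1272.0
  Site C (6, 12): total = 825.0
  Site D (10, 3): total = 1166.3
  Site E (12, 1): total = 1498.0
Minimum is at Site C with total 825.0 mi.

Site C, total 825.0 mi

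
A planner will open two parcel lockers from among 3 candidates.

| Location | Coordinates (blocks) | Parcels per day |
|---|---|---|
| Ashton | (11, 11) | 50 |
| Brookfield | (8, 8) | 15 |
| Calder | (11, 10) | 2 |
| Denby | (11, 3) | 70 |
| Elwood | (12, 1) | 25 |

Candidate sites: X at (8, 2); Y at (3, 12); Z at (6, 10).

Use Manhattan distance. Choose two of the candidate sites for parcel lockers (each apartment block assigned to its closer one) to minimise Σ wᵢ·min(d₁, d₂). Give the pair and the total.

Evaluate every pair (each demand assigned to the nearer of the two):
  {X, Z}: total = 775
  {X, Y}: total = 965
  {Y, Z}: total = 1585
Best pair: {X, Z} with total 775.

{X, Z}, total 775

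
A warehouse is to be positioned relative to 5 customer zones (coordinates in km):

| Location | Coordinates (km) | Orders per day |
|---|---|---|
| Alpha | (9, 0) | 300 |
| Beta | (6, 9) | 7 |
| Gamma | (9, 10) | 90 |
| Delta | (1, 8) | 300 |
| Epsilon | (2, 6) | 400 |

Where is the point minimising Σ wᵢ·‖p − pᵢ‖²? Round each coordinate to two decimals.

The minimiser of Σwᵢ‖p−pᵢ‖² is the weighted centroid p* = (Σwᵢpᵢ)/(Σwᵢ).
Σwᵢ = 1097.
Σwᵢxᵢ = 300·9 + 7·6 + 90·9 + 300·1 + 400·2 = 4652.
Σwᵢyᵢ = 300·0 + 7·9 + 90·10 + 300·8 + 400·6 = 5763.
x* = 4652/1097 = 4.24, y* = 5763/1097 = 5.25.

(4.24, 5.25)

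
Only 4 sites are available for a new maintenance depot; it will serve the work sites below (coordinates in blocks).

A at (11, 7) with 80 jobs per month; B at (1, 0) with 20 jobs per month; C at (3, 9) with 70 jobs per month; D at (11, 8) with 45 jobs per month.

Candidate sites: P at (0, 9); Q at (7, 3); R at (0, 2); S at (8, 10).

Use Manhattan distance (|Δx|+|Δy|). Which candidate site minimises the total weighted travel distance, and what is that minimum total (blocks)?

Total weighted distance at each candidate:
  P (0, 9): total = 1990
  Q (7, 3): total = 1925
  R (0, 2): total = 2805
  S (8, 10): total = 1465
Minimum is at S with total 1465 blocks.

S, total 1465 blocks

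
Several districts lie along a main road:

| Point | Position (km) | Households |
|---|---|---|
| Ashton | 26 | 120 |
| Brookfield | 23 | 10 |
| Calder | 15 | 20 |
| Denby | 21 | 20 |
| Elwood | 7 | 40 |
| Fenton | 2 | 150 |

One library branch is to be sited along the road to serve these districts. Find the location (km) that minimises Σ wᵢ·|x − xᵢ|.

x = 7

For a sum of weighted absolute distances on a line, the optimum is the weighted median (not the mean). Total weight W = 360; half-weight = 180.
Sort by position and accumulate weight:
  km 2 (Fenton, w=150) → cum 150
  km 7 (Elwood, w=40) → cum 190  ≥ 180 → median here
  km 15 (Calder, w=20) → cum 210
  km 21 (Denby, w=20) → cum 230
  km 23 (Brookfield, w=10) → cum 240
  km 26 (Ashton, w=120) → cum 360
Optimal location: km 7.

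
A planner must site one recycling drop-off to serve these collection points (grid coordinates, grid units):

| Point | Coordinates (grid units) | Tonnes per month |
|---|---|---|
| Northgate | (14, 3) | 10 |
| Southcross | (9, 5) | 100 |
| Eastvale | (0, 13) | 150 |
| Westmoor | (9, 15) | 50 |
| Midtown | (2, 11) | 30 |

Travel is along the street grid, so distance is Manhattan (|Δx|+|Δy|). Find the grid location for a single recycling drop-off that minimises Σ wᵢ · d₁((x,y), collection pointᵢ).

(2, 13)

Manhattan distance separates: Σwᵢ(|x−xᵢ|+|y−yᵢ|) = Σwᵢ|x−xᵢ| + Σwᵢ|y−yᵢ|, so x and y are optimised independently as 1-D weighted medians.
Total weight W = 340; half = 170.
x-coordinate, sorted with cumulative weight:
  x=0 (Eastvale, w=150) cum 150
  x=2 (Midtown, w=30) cum 180  ← median
  x=9 (Southcross, w=100) cum 280
  x=9 (Westmoor, w=50) cum 330
  x=14 (Northgate, w=10) cum 340
⇒ x* = 2
y-coordinate, sorted with cumulative weight:
  y=3 (Northgate, w=10) cum 10
  y=5 (Southcross, w=100) cum 110
  y=11 (Midtown, w=30) cum 140
  y=13 (Eastvale, w=150) cum 290  ← median
  y=15 (Westmoor, w=50) cum 340
⇒ y* = 13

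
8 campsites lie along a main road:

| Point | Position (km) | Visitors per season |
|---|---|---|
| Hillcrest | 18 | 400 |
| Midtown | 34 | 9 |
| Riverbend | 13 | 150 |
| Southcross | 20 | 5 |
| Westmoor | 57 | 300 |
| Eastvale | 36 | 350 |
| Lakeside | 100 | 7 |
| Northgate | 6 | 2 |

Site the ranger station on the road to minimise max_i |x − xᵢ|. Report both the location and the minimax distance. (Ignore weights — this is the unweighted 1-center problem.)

location 53, max distance 47

The 1-center on a line is the midpoint of the two extreme points: leftmost at 6, rightmost at 100.
Optimal location = (6 + 100)/2 = 53; maximum distance = (100 − 6)/2 = 47.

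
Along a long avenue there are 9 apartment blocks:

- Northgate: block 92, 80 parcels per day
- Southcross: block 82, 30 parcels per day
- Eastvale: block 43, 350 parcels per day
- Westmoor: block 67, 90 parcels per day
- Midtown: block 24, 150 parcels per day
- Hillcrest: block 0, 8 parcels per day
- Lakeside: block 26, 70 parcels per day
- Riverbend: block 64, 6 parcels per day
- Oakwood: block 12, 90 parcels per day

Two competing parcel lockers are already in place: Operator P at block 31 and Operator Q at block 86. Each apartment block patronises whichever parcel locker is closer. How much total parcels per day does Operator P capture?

668

The indifferent point is the midpoint (31+86)/2 = 58.5; apartment blocks left of it (closer to Operator P at 31) go to Operator P, those right go to Operator Q.
  Hillcrest at 0 (w=8) → Operator P
  Oakwood at 12 (w=90) → Operator P
  Midtown at 24 (w=150) → Operator P
  Lakeside at 26 (w=70) → Operator P
  Eastvale at 43 (w=350) → Operator P
  Riverbend at 64 (w=6) → Operator Q
  Westmoor at 67 (w=90) → Operator Q
  Southcross at 82 (w=30) → Operator Q
  Northgate at 92 (w=80) → Operator Q
Operator P captures 668; Operator Q captures 206.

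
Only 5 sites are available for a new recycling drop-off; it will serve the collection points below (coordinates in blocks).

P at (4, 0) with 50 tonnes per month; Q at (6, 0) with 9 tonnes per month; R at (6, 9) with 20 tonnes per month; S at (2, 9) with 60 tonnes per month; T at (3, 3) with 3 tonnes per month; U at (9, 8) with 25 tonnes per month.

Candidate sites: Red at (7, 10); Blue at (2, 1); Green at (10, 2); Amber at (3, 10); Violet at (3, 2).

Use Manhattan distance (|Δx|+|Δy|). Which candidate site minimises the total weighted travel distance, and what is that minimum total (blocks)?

Total weighted distance at each candidate:
  Red (7, 10): total = 1282
  Blue (2, 1): total = 1274
  Green (10, 2): total = 1773
  Amber (3, 10): total = 1088
  Violet (3, 2): total = 1178
Minimum is at Amber with total 1088 blocks.

Amber, total 1088 blocks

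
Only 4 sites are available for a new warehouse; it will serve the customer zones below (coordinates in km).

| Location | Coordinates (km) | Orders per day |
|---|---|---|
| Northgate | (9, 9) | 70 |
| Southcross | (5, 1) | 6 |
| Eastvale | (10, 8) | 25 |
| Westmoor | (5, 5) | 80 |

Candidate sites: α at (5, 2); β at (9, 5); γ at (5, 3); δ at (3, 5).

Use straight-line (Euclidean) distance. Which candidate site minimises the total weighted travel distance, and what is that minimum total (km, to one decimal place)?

Total weighted distance at each candidate:
  α (5, 2): total = 1005.6
  β (9, 5): total = 713.0
  γ (5, 3): total = 853.6
  δ (3, 5): total = 882.0
Minimum is at β with total 713.0 km.

β, total 713.0 km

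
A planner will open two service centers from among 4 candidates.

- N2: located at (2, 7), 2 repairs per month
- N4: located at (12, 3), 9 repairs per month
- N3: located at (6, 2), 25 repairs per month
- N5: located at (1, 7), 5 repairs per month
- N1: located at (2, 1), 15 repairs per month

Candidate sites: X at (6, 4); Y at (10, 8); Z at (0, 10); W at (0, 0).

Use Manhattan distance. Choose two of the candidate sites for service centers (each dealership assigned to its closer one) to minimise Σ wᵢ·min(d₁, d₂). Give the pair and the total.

Evaluate every pair (each demand assigned to the nearer of the two):
  {X, W}: total = 212
  {X, Z}: total = 248
  {X, Y}: total = 272
  {Y, W}: total = 366
  {Z, W}: total = 410
  {Y, Z}: total = 508
Best pair: {X, W} with total 212.

{X, W}, total 212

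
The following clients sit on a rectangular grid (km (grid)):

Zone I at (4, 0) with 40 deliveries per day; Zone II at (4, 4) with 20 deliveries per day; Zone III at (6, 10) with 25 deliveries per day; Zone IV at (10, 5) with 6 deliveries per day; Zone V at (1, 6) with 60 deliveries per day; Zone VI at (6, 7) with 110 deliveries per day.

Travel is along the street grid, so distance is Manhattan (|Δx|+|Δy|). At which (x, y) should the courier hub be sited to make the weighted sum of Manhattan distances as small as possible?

Manhattan distance separates: Σwᵢ(|x−xᵢ|+|y−yᵢ|) = Σwᵢ|x−xᵢ| + Σwᵢ|y−yᵢ|, so x and y are optimised independently as 1-D weighted medians.
Total weight W = 261; half = 130.5.
x-coordinate, sorted with cumulative weight:
  x=1 (Zone V, w=60) cum 60
  x=4 (Zone I, w=40) cum 100
  x=4 (Zone II, w=20) cum 120
  x=6 (Zone III, w=25) cum 145  ← median
  x=6 (Zone VI, w=110) cum 255
  x=10 (Zone IV, w=6) cum 261
⇒ x* = 6
y-coordinate, sorted with cumulative weight:
  y=0 (Zone I, w=40) cum 40
  y=4 (Zone II, w=20) cum 60
  y=5 (Zone IV, w=6) cum 66
  y=6 (Zone V, w=60) cum 126
  y=7 (Zone VI, w=110) cum 236  ← median
  y=10 (Zone III, w=25) cum 261
⇒ y* = 7

(6, 7)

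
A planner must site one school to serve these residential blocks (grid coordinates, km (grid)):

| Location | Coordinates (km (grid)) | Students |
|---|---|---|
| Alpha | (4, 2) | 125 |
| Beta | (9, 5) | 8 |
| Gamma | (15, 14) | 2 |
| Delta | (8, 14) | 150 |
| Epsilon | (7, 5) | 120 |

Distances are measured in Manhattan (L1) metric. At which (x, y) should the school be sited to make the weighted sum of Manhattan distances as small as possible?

Manhattan distance separates: Σwᵢ(|x−xᵢ|+|y−yᵢ|) = Σwᵢ|x−xᵢ| + Σwᵢ|y−yᵢ|, so x and y are optimised independently as 1-D weighted medians.
Total weight W = 405; half = 202.5.
x-coordinate, sorted with cumulative weight:
  x=4 (Alpha, w=125) cum 125
  x=7 (Epsilon, w=120) cum 245  ← median
  x=8 (Delta, w=150) cum 395
  x=9 (Beta, w=8) cum 403
  x=15 (Gamma, w=2) cum 405
⇒ x* = 7
y-coordinate, sorted with cumulative weight:
  y=2 (Alpha, w=125) cum 125
  y=5 (Beta, w=8) cum 133
  y=5 (Epsilon, w=120) cum 253  ← median
  y=14 (Gamma, w=2) cum 255
  y=14 (Delta, w=150) cum 405
⇒ y* = 5

(7, 5)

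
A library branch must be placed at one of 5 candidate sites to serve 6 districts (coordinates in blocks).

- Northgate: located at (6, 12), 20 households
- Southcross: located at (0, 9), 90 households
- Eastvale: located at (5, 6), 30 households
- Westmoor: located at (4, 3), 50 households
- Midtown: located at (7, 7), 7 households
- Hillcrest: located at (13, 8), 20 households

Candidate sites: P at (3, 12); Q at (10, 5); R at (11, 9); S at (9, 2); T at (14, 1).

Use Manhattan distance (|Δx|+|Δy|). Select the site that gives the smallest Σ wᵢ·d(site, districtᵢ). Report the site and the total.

P, total 1683 blocks

Total weighted distance at each candidate:
  P (3, 12): total = 1683
  Q (10, 5): total = 2215
  R (11, 9): total = 2172
  S (9, 2): total = 2489
  T (14, 1): total = 3631
Minimum is at P with total 1683 blocks.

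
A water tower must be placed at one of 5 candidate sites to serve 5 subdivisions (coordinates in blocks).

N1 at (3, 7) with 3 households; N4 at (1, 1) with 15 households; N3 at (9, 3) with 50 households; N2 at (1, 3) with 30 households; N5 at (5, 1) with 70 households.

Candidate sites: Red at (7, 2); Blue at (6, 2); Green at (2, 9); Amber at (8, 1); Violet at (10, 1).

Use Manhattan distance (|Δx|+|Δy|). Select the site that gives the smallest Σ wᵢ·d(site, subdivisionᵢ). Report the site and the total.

Total weighted distance at each candidate:
  Red (7, 2): total = 702
  Blue (6, 2): total = 634
  Green (2, 9): total = 1774
  Amber (8, 1): total = 768
  Violet (10, 1): total = 1004
Minimum is at Blue with total 634 blocks.

Blue, total 634 blocks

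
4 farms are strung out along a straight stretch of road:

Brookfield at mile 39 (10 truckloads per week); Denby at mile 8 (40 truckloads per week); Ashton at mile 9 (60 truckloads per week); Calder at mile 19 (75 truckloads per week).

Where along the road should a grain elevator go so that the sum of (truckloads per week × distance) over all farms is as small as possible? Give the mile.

x = 9

For a sum of weighted absolute distances on a line, the optimum is the weighted median (not the mean). Total weight W = 185; half-weight = 92.5.
Sort by position and accumulate weight:
  mile 8 (Denby, w=40) → cum 40
  mile 9 (Ashton, w=60) → cum 100  ≥ 92.5 → median here
  mile 19 (Calder, w=75) → cum 175
  mile 39 (Brookfield, w=10) → cum 185
Optimal location: mile 9.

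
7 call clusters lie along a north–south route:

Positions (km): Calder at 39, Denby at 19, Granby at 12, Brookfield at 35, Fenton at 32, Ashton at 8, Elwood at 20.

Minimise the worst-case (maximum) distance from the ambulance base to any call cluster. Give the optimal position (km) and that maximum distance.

location 23.5, max distance 15.5

The 1-center on a line is the midpoint of the two extreme points: leftmost at 8, rightmost at 39.
Optimal location = (8 + 39)/2 = 23.5; maximum distance = (39 − 8)/2 = 15.5.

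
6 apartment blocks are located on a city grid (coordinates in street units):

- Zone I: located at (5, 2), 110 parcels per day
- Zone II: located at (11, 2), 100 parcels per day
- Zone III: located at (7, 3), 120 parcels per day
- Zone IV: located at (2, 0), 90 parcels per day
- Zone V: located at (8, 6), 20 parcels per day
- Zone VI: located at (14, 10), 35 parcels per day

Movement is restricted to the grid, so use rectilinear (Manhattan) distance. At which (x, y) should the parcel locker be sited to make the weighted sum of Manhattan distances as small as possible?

Manhattan distance separates: Σwᵢ(|x−xᵢ|+|y−yᵢ|) = Σwᵢ|x−xᵢ| + Σwᵢ|y−yᵢ|, so x and y are optimised independently as 1-D weighted medians.
Total weight W = 475; half = 237.5.
x-coordinate, sorted with cumulative weight:
  x=2 (Zone IV, w=90) cum 90
  x=5 (Zone I, w=110) cum 200
  x=7 (Zone III, w=120) cum 320  ← median
  x=8 (Zone V, w=20) cum 340
  x=11 (Zone II, w=100) cum 440
  x=14 (Zone VI, w=35) cum 475
⇒ x* = 7
y-coordinate, sorted with cumulative weight:
  y=0 (Zone IV, w=90) cum 90
  y=2 (Zone I, w=110) cum 200
  y=2 (Zone II, w=100) cum 300  ← median
  y=3 (Zone III, w=120) cum 420
  y=6 (Zone V, w=20) cum 440
  y=10 (Zone VI, w=35) cum 475
⇒ y* = 2

(7, 2)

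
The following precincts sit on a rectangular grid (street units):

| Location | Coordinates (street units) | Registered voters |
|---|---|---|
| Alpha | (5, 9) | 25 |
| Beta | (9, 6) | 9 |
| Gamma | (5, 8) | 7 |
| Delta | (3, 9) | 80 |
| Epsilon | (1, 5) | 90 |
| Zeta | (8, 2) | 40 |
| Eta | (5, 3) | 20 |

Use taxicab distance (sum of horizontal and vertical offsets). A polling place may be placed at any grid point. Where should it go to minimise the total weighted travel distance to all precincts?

(3, 5)

Manhattan distance separates: Σwᵢ(|x−xᵢ|+|y−yᵢ|) = Σwᵢ|x−xᵢ| + Σwᵢ|y−yᵢ|, so x and y are optimised independently as 1-D weighted medians.
Total weight W = 271; half = 135.5.
x-coordinate, sorted with cumulative weight:
  x=1 (Epsilon, w=90) cum 90
  x=3 (Delta, w=80) cum 170  ← median
  x=5 (Alpha, w=25) cum 195
  x=5 (Gamma, w=7) cum 202
  x=5 (Eta, w=20) cum 222
  x=8 (Zeta, w=40) cum 262
  x=9 (Beta, w=9) cum 271
⇒ x* = 3
y-coordinate, sorted with cumulative weight:
  y=2 (Zeta, w=40) cum 40
  y=3 (Eta, w=20) cum 60
  y=5 (Epsilon, w=90) cum 150  ← median
  y=6 (Beta, w=9) cum 159
  y=8 (Gamma, w=7) cum 166
  y=9 (Alpha, w=25) cum 191
  y=9 (Delta, w=80) cum 271
⇒ y* = 5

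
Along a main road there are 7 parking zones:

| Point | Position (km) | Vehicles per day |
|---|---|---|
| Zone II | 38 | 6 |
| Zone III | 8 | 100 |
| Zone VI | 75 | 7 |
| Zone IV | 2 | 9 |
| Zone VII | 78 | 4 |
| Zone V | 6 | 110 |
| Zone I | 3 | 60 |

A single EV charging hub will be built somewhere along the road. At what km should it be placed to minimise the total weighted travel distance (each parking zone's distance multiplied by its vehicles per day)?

For a sum of weighted absolute distances on a line, the optimum is the weighted median (not the mean). Total weight W = 296; half-weight = 148.
Sort by position and accumulate weight:
  km 2 (Zone IV, w=9) → cum 9
  km 3 (Zone I, w=60) → cum 69
  km 6 (Zone V, w=110) → cum 179  ≥ 148 → median here
  km 8 (Zone III, w=100) → cum 279
  km 38 (Zone II, w=6) → cum 285
  km 75 (Zone VI, w=7) → cum 292
  km 78 (Zone VII, w=4) → cum 296
Optimal location: km 6.

x = 6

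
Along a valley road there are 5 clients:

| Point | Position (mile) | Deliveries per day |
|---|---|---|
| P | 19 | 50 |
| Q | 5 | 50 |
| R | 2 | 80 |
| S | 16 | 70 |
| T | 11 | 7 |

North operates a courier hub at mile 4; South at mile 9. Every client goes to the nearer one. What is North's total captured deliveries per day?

130

The indifferent point is the midpoint (4+9)/2 = 6.5; clients left of it (closer to North at 4) go to North, those right go to South.
  R at 2 (w=80) → North
  Q at 5 (w=50) → North
  T at 11 (w=7) → South
  S at 16 (w=70) → South
  P at 19 (w=50) → South
North captures 130; South captures 127.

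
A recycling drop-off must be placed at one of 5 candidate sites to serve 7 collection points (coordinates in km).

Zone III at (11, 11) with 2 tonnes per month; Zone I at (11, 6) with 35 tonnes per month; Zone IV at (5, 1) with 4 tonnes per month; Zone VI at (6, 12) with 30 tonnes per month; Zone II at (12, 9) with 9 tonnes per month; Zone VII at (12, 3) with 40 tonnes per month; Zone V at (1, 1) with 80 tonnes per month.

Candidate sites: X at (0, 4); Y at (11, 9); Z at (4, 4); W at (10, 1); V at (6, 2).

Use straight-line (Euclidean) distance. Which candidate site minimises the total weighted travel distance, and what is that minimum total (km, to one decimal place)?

Z, total 1281.4 km

Total weighted distance at each candidate:
  X (0, 4): total = 1592.4
  Y (11, 9): total = 1600.7
  Z (4, 4): total = 1281.4
  W (10, 1): total = 1477.1
  V (6, 2): total = 1284.6
Minimum is at Z with total 1281.4 km.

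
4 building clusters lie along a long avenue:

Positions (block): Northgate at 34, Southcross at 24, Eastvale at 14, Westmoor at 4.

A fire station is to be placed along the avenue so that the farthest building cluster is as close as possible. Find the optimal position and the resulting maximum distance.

The 1-center on a line is the midpoint of the two extreme points: leftmost at 4, rightmost at 34.
Optimal location = (4 + 34)/2 = 19; maximum distance = (34 − 4)/2 = 15.

location 19, max distance 15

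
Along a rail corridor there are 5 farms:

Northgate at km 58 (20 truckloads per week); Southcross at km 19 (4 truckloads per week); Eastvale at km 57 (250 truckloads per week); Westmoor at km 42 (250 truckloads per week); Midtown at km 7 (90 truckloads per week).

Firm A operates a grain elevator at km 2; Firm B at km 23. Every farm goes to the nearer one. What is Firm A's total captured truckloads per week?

The indifferent point is the midpoint (2+23)/2 = 12.5; farms left of it (closer to Firm A at 2) go to Firm A, those right go to Firm B.
  Midtown at 7 (w=90) → Firm A
  Southcross at 19 (w=4) → Firm B
  Westmoor at 42 (w=250) → Firm B
  Eastvale at 57 (w=250) → Firm B
  Northgate at 58 (w=20) → Firm B
Firm A captures 90; Firm B captures 524.

90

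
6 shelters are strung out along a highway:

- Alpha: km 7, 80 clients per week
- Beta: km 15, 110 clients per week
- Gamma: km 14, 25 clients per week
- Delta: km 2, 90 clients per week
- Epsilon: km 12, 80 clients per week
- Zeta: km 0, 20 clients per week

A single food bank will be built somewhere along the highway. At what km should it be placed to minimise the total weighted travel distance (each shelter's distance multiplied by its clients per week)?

x = 12

For a sum of weighted absolute distances on a line, the optimum is the weighted median (not the mean). Total weight W = 405; half-weight = 202.5.
Sort by position and accumulate weight:
  km 0 (Zeta, w=20) → cum 20
  km 2 (Delta, w=90) → cum 110
  km 7 (Alpha, w=80) → cum 190
  km 12 (Epsilon, w=80) → cum 270  ≥ 202.5 → median here
  km 14 (Gamma, w=25) → cum 295
  km 15 (Beta, w=110) → cum 405
Optimal location: km 12.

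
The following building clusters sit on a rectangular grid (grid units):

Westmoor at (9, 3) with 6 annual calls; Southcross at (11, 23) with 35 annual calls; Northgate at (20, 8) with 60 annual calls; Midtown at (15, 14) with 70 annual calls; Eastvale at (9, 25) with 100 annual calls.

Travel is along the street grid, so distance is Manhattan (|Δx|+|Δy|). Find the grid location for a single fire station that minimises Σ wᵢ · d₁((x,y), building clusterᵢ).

(11, 14)

Manhattan distance separates: Σwᵢ(|x−xᵢ|+|y−yᵢ|) = Σwᵢ|x−xᵢ| + Σwᵢ|y−yᵢ|, so x and y are optimised independently as 1-D weighted medians.
Total weight W = 271; half = 135.5.
x-coordinate, sorted with cumulative weight:
  x=9 (Westmoor, w=6) cum 6
  x=9 (Eastvale, w=100) cum 106
  x=11 (Southcross, w=35) cum 141  ← median
  x=15 (Midtown, w=70) cum 211
  x=20 (Northgate, w=60) cum 271
⇒ x* = 11
y-coordinate, sorted with cumulative weight:
  y=3 (Westmoor, w=6) cum 6
  y=8 (Northgate, w=60) cum 66
  y=14 (Midtown, w=70) cum 136  ← median
  y=23 (Southcross, w=35) cum 171
  y=25 (Eastvale, w=100) cum 271
⇒ y* = 14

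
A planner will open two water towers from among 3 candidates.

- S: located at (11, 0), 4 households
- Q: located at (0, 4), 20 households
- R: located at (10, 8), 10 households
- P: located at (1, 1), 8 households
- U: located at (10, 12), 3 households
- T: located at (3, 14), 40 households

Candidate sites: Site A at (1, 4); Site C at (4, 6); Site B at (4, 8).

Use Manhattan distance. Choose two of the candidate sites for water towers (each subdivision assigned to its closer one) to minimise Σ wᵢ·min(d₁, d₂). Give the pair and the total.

Evaluate every pair (each demand assigned to the nearer of the two):
  {Site A, Site B}: total = 470
  {Site A, Site C}: total = 572
  {Site C, Site B}: total = 606
Best pair: {Site A, Site B} with total 470.

{Site A, Site B}, total 470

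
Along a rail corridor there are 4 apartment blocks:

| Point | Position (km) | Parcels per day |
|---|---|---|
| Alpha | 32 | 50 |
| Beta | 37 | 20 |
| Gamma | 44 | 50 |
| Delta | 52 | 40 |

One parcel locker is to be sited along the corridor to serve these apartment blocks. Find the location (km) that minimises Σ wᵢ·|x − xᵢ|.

x = 44

For a sum of weighted absolute distances on a line, the optimum is the weighted median (not the mean). Total weight W = 160; half-weight = 80.
Sort by position and accumulate weight:
  km 32 (Alpha, w=50) → cum 50
  km 37 (Beta, w=20) → cum 70
  km 44 (Gamma, w=50) → cum 120  ≥ 80 → median here
  km 52 (Delta, w=40) → cum 160
Optimal location: km 44.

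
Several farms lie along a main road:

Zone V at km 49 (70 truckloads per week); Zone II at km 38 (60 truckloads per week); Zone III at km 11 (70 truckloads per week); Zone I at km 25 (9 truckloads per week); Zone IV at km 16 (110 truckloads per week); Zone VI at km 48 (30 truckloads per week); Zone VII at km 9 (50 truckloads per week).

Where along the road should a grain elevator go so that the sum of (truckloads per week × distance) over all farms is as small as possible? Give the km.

x = 16

For a sum of weighted absolute distances on a line, the optimum is the weighted median (not the mean). Total weight W = 399; half-weight = 199.5.
Sort by position and accumulate weight:
  km 9 (Zone VII, w=50) → cum 50
  km 11 (Zone III, w=70) → cum 120
  km 16 (Zone IV, w=110) → cum 230  ≥ 199.5 → median here
  km 25 (Zone I, w=9) → cum 239
  km 38 (Zone II, w=60) → cum 299
  km 48 (Zone VI, w=30) → cum 329
  km 49 (Zone V, w=70) → cum 399
Optimal location: km 16.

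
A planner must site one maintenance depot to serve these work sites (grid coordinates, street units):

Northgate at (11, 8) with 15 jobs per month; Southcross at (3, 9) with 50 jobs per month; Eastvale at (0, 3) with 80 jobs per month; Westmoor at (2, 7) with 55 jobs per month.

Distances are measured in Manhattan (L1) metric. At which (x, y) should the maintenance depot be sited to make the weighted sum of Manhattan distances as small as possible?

(2, 7)

Manhattan distance separates: Σwᵢ(|x−xᵢ|+|y−yᵢ|) = Σwᵢ|x−xᵢ| + Σwᵢ|y−yᵢ|, so x and y are optimised independently as 1-D weighted medians.
Total weight W = 200; half = 100.
x-coordinate, sorted with cumulative weight:
  x=0 (Eastvale, w=80) cum 80
  x=2 (Westmoor, w=55) cum 135  ← median
  x=3 (Southcross, w=50) cum 185
  x=11 (Northgate, w=15) cum 200
⇒ x* = 2
y-coordinate, sorted with cumulative weight:
  y=3 (Eastvale, w=80) cum 80
  y=7 (Westmoor, w=55) cum 135  ← median
  y=8 (Northgate, w=15) cum 150
  y=9 (Southcross, w=50) cum 200
⇒ y* = 7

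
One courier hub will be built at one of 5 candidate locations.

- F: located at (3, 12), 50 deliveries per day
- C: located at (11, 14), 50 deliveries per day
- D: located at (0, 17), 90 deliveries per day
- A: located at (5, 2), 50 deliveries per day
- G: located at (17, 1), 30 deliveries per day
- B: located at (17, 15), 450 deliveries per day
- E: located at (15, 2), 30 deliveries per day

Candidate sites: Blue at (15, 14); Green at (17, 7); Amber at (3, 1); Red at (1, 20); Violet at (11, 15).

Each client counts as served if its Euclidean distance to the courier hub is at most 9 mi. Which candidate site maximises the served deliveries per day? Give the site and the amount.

Coverage radius r = 9 mi; a point is covered iff (Δx)²+(Δy)² ≤ 9² = 81.
  Blue (15, 14): covers {C, B} → 500
  Green (17, 7): covers {G, B, E} → 510
  Amber (3, 1): covers {A} → 50
  Red (1, 20): covers {F, D} → 140
  Violet (11, 15): covers {F, C, B} → 550
Maximum coverage at Violet: 550 deliveries per day.

Violet, covering 550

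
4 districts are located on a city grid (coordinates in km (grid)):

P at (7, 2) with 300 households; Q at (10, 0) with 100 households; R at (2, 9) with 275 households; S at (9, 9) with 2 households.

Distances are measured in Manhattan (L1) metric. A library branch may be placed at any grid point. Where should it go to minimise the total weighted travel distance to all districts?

(7, 2)

Manhattan distance separates: Σwᵢ(|x−xᵢ|+|y−yᵢ|) = Σwᵢ|x−xᵢ| + Σwᵢ|y−yᵢ|, so x and y are optimised independently as 1-D weighted medians.
Total weight W = 677; half = 338.5.
x-coordinate, sorted with cumulative weight:
  x=2 (R, w=275) cum 275
  x=7 (P, w=300) cum 575  ← median
  x=9 (S, w=2) cum 577
  x=10 (Q, w=100) cum 677
⇒ x* = 7
y-coordinate, sorted with cumulative weight:
  y=0 (Q, w=100) cum 100
  y=2 (P, w=300) cum 400  ← median
  y=9 (R, w=275) cum 675
  y=9 (S, w=2) cum 677
⇒ y* = 2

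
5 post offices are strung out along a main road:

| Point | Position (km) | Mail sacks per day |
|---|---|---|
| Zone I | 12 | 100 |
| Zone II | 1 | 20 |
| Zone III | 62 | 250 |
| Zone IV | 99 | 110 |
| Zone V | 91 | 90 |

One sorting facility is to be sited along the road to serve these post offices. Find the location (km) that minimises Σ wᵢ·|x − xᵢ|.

x = 62

For a sum of weighted absolute distances on a line, the optimum is the weighted median (not the mean). Total weight W = 570; half-weight = 285.
Sort by position and accumulate weight:
  km 1 (Zone II, w=20) → cum 20
  km 12 (Zone I, w=100) → cum 120
  km 62 (Zone III, w=250) → cum 370  ≥ 285 → median here
  km 91 (Zone V, w=90) → cum 460
  km 99 (Zone IV, w=110) → cum 570
Optimal location: km 62.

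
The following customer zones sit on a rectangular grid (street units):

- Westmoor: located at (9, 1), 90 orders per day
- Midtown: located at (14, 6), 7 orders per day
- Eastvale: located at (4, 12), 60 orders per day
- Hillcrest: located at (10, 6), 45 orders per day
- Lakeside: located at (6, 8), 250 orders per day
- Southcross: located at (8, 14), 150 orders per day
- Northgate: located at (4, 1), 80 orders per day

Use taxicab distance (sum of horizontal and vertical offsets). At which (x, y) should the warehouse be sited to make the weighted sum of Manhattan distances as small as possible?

Manhattan distance separates: Σwᵢ(|x−xᵢ|+|y−yᵢ|) = Σwᵢ|x−xᵢ| + Σwᵢ|y−yᵢ|, so x and y are optimised independently as 1-D weighted medians.
Total weight W = 682; half = 341.
x-coordinate, sorted with cumulative weight:
  x=4 (Eastvale, w=60) cum 60
  x=4 (Northgate, w=80) cum 140
  x=6 (Lakeside, w=250) cum 390  ← median
  x=8 (Southcross, w=150) cum 540
  x=9 (Westmoor, w=90) cum 630
  x=10 (Hillcrest, w=45) cum 675
  x=14 (Midtown, w=7) cum 682
⇒ x* = 6
y-coordinate, sorted with cumulative weight:
  y=1 (Westmoor, w=90) cum 90
  y=1 (Northgate, w=80) cum 170
  y=6 (Midtown, w=7) cum 177
  y=6 (Hillcrest, w=45) cum 222
  y=8 (Lakeside, w=250) cum 472  ← median
  y=12 (Eastvale, w=60) cum 532
  y=14 (Southcross, w=150) cum 682
⇒ y* = 8

(6, 8)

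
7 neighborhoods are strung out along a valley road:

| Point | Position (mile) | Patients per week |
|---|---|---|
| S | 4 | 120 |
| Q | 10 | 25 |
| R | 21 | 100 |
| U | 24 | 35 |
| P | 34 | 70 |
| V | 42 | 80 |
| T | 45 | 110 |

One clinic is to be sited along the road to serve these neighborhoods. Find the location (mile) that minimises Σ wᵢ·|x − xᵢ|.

x = 24

For a sum of weighted absolute distances on a line, the optimum is the weighted median (not the mean). Total weight W = 540; half-weight = 270.
Sort by position and accumulate weight:
  mile 4 (S, w=120) → cum 120
  mile 10 (Q, w=25) → cum 145
  mile 21 (R, w=100) → cum 245
  mile 24 (U, w=35) → cum 280  ≥ 270 → median here
  mile 34 (P, w=70) → cum 350
  mile 42 (V, w=80) → cum 430
  mile 45 (T, w=110) → cum 540
Optimal location: mile 24.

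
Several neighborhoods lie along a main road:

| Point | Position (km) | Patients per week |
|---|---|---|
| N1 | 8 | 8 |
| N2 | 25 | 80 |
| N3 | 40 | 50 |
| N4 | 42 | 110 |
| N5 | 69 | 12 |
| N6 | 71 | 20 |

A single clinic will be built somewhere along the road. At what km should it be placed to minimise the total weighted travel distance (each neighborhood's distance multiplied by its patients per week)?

For a sum of weighted absolute distances on a line, the optimum is the weighted median (not the mean). Total weight W = 280; half-weight = 140.
Sort by position and accumulate weight:
  km 8 (N1, w=8) → cum 8
  km 25 (N2, w=80) → cum 88
  km 40 (N3, w=50) → cum 138
  km 42 (N4, w=110) → cum 248  ≥ 140 → median here
  km 69 (N5, w=12) → cum 260
  km 71 (N6, w=20) → cum 280
Optimal location: km 42.

x = 42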